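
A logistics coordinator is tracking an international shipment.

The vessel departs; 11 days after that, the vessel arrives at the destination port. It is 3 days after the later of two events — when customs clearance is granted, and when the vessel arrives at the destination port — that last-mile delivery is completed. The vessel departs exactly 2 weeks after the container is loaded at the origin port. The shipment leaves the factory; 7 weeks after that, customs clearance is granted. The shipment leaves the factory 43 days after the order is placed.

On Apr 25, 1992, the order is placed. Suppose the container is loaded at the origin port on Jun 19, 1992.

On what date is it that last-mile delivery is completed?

The order is placed: Apr 25, 1992.
The shipment leaves the factory: Apr 25, 1992 + 43 days = Jun 7, 1992.
Customs clearance is granted: Jun 7, 1992 + 7 weeks = Jul 26, 1992.
The container is loaded at the origin port: Jun 19, 1992.
The vessel departs: Jun 19, 1992 + 2 weeks = Jul 3, 1992.
The vessel arrives at the destination port: Jul 3, 1992 + 11 days = Jul 14, 1992.
Both prerequisites met — customs clearance is granted (Jul 26, 1992), the vessel arrives at the destination port (Jul 14, 1992); the later is Jul 26, 1992.
Last-mile delivery is completed: Jul 26, 1992 + 3 days = Jul 29, 1992.

Jul 29, 1992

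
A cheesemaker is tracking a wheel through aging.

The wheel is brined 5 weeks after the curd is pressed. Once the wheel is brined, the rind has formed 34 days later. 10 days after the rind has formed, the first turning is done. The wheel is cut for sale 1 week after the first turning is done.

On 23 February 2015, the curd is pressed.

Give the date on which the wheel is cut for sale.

The curd is pressed: Feb 23, 2015.
The wheel is brined: Feb 23, 2015 + 5 weeks = Mar 30, 2015.
The rind has formed: Mar 30, 2015 + 34 days = May 3, 2015.
The first turning is done: May 3, 2015 + 10 days = May 13, 2015.
The wheel is cut for sale: May 13, 2015 + 1 week = May 20, 2015.

20 May 2015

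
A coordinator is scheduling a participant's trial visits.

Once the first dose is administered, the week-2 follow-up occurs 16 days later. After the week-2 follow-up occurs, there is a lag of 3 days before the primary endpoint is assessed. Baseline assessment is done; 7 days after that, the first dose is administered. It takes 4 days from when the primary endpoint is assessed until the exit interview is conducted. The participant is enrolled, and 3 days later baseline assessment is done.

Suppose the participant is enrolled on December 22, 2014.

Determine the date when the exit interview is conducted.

The participant is enrolled: Dec 22, 2014.
Baseline assessment is done: Dec 22, 2014 + 3 days = Dec 25, 2014.
The first dose is administered: Dec 25, 2014 + 7 days = Jan 1, 2015.
The week-2 follow-up occurs: Jan 1, 2015 + 16 days = Jan 17, 2015.
The primary endpoint is assessed: Jan 17, 2015 + 3 days = Jan 20, 2015.
The exit interview is conducted: Jan 20, 2015 + 4 days = Jan 24, 2015.

January 24, 2015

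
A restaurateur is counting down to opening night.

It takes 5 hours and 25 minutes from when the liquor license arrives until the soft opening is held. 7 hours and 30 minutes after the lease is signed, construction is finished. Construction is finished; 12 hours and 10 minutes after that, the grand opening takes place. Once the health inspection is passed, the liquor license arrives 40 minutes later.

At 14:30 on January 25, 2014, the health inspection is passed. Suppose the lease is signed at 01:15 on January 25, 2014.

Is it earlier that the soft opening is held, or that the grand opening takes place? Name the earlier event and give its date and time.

The health inspection is passed: 14:30 Jan 25, 2014.
The liquor license arrives: 14:30 Jan 25, 2014 + 40m = 15:10 Jan 25, 2014.
The soft opening is held: 15:10 Jan 25, 2014 + 5h25m = 20:35 Jan 25, 2014.
The lease is signed: 01:15 Jan 25, 2014.
Construction is finished: 01:15 Jan 25, 2014 + 7h30m = 08:45 Jan 25, 2014.
The grand opening takes place: 08:45 Jan 25, 2014 + 12h10m = 20:55 Jan 25, 2014.
Comparing: the soft opening is held at 20:35 Jan 25, 2014 vs the grand opening takes place at 20:55 Jan 25, 2014. Earlier: the soft opening is held.

The soft opening is held — 20:35 on January 25, 2014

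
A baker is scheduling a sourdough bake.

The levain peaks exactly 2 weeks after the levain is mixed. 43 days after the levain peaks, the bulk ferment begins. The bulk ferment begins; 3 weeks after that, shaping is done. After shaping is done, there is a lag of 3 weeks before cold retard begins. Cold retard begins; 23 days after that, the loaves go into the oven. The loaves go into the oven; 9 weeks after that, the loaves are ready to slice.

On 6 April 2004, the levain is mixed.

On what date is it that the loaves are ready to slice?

The levain is mixed: Apr 6, 2004.
The levain peaks: Apr 6, 2004 + 2 weeks = Apr 20, 2004.
The bulk ferment begins: Apr 20, 2004 + 43 days = Jun 2, 2004.
Shaping is done: Jun 2, 2004 + 3 weeks = Jun 23, 2004.
Cold retard begins: Jun 23, 2004 + 3 weeks = Jul 14, 2004.
The loaves go into the oven: Jul 14, 2004 + 23 days = Aug 6, 2004.
The loaves are ready to slice: Aug 6, 2004 + 9 weeks = Oct 8, 2004.

8 October 2004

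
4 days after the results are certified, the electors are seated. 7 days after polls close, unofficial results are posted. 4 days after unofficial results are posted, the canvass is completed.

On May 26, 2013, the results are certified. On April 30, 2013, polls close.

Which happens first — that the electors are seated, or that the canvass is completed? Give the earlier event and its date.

The results are certified: May 26, 2013.
The electors are seated: May 26, 2013 + 4 days = May 30, 2013.
Polls close: Apr 30, 2013.
Unofficial results are posted: Apr 30, 2013 + 7 days = May 7, 2013.
The canvass is completed: May 7, 2013 + 4 days = May 11, 2013.
Comparing: the electors are seated on May 30, 2013 vs the canvass is completed on May 11, 2013. Earlier: the canvass is completed.

The canvass is completed — May 11, 2013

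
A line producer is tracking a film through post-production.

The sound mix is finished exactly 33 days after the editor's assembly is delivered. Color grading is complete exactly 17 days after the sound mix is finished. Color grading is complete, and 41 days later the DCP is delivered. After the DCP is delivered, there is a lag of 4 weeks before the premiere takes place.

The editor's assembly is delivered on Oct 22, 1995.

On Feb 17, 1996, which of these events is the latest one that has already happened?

The DCP is delivered

The editor's assembly is delivered: Oct 22, 1995.
The sound mix is finished: Oct 22, 1995 + 33 days = Nov 24, 1995.
Color grading is complete: Nov 24, 1995 + 17 days = Dec 11, 1995.
The DCP is delivered: Dec 11, 1995 + 41 days = Jan 21, 1996.
The premiere takes place: Jan 21, 1996 + 4 weeks = Feb 18, 1996.
Feb 17, 1996 falls between when the DCP is delivered (Jan 21, 1996) and when the premiere takes place (Feb 18, 1996).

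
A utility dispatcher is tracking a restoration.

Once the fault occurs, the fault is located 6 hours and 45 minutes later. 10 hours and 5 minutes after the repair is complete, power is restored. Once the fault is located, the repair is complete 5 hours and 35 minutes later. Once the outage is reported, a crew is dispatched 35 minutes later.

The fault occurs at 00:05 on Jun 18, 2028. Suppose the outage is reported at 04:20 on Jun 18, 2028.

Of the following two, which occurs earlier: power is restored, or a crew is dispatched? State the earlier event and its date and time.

A crew is dispatched — 04:55 on Jun 18, 2028

The fault occurs: 00:05 Jun 18, 2028.
The fault is located: 00:05 Jun 18, 2028 + 6h45m = 06:50 Jun 18, 2028.
The repair is complete: 06:50 Jun 18, 2028 + 5h35m = 12:25 Jun 18, 2028.
Power is restored: 12:25 Jun 18, 2028 + 10h05m = 22:30 Jun 18, 2028.
The outage is reported: 04:20 Jun 18, 2028.
A crew is dispatched: 04:20 Jun 18, 2028 + 35m = 04:55 Jun 18, 2028.
Comparing: power is restored at 22:30 Jun 18, 2028 vs a crew is dispatched at 04:55 Jun 18, 2028. Earlier: a crew is dispatched.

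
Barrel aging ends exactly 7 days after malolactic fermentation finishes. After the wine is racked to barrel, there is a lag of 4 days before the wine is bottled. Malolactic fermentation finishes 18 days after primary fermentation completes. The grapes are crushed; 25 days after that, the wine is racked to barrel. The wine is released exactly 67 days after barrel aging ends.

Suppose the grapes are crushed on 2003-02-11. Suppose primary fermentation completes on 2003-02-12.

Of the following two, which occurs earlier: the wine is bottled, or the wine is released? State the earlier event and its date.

The wine is bottled — 2003-03-12

The grapes are crushed: Feb 11, 2003.
The wine is racked to barrel: Feb 11, 2003 + 25 days = Mar 8, 2003.
The wine is bottled: Mar 8, 2003 + 4 days = Mar 12, 2003.
Primary fermentation completes: Feb 12, 2003.
Malolactic fermentation finishes: Feb 12, 2003 + 18 days = Mar 2, 2003.
Barrel aging ends: Mar 2, 2003 + 7 days = Mar 9, 2003.
The wine is released: Mar 9, 2003 + 67 days = May 15, 2003.
Comparing: the wine is bottled on Mar 12, 2003 vs the wine is released on May 15, 2003. Earlier: the wine is bottled.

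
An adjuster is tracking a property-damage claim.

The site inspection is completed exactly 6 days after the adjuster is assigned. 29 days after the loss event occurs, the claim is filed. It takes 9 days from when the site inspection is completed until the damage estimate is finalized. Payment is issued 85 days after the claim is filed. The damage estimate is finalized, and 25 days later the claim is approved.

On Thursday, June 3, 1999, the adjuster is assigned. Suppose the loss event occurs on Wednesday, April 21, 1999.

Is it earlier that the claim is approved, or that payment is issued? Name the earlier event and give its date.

The claim is approved — Tuesday, July 13, 1999

The adjuster is assigned: Jun 3, 1999.
The site inspection is completed: Jun 3, 1999 + 6 days = Jun 9, 1999.
The damage estimate is finalized: Jun 9, 1999 + 9 days = Jun 18, 1999.
The claim is approved: Jun 18, 1999 + 25 days = Jul 13, 1999.
The loss event occurs: Apr 21, 1999.
The claim is filed: Apr 21, 1999 + 29 days = May 20, 1999.
Payment is issued: May 20, 1999 + 85 days = Aug 13, 1999.
Comparing: the claim is approved on Jul 13, 1999 vs payment is issued on Aug 13, 1999. Earlier: the claim is approved.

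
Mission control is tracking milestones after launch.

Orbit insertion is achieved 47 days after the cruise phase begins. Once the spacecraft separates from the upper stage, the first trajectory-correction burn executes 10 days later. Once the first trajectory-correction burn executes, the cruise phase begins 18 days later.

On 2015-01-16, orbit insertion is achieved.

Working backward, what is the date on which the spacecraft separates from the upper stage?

Orbit insertion is achieved: Jan 16, 2015.
The cruise phase begins: Jan 16, 2015 − 47 days = Nov 30, 2014.
The first trajectory-correction burn executes: Nov 30, 2014 − 18 days = Nov 12, 2014.
The spacecraft separates from the upper stage: Nov 12, 2014 − 10 days = Nov 2, 2014.

2014-11-02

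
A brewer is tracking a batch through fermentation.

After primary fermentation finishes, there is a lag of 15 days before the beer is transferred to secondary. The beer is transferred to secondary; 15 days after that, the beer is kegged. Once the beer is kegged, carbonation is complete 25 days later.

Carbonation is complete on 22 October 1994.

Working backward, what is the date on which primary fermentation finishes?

Carbonation is complete: Oct 22, 1994.
The beer is kegged: Oct 22, 1994 − 25 days = Sep 27, 1994.
The beer is transferred to secondary: Sep 27, 1994 − 15 days = Sep 12, 1994.
Primary fermentation finishes: Sep 12, 1994 − 15 days = Aug 28, 1994.

28 August 1994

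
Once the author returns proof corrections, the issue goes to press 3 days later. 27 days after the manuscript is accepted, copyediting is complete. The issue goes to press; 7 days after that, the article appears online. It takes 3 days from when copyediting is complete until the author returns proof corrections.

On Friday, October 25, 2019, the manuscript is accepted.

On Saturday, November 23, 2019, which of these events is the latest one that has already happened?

The manuscript is accepted: Oct 25, 2019.
Copyediting is complete: Oct 25, 2019 + 27 days = Nov 21, 2019.
The author returns proof corrections: Nov 21, 2019 + 3 days = Nov 24, 2019.
The issue goes to press: Nov 24, 2019 + 3 days = Nov 27, 2019.
The article appears online: Nov 27, 2019 + 7 days = Dec 4, 2019.
Nov 23, 2019 falls between when copyediting is complete (Nov 21, 2019) and when the author returns proof corrections (Nov 24, 2019).

Copyediting is complete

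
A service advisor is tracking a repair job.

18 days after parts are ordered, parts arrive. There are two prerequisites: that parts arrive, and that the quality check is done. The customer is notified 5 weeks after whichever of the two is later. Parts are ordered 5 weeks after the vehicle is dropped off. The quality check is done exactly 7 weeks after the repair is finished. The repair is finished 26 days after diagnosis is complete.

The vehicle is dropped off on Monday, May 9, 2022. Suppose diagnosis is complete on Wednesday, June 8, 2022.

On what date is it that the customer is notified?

Monday, September 26, 2022

The vehicle is dropped off: May 9, 2022.
Parts are ordered: May 9, 2022 + 5 weeks = Jun 13, 2022.
Parts arrive: Jun 13, 2022 + 18 days = Jul 1, 2022.
Diagnosis is complete: Jun 8, 2022.
The repair is finished: Jun 8, 2022 + 26 days = Jul 4, 2022.
The quality check is done: Jul 4, 2022 + 7 weeks = Aug 22, 2022.
Both prerequisites met — parts arrive (Jul 1, 2022), the quality check is done (Aug 22, 2022); the later is Aug 22, 2022.
The customer is notified: Aug 22, 2022 + 5 weeks = Sep 26, 2022.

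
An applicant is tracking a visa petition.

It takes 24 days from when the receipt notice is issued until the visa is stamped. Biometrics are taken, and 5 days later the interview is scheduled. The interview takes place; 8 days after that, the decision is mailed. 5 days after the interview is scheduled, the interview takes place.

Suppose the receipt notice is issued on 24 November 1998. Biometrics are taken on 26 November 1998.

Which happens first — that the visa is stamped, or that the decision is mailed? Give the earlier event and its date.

The decision is mailed — 14 December 1998

The receipt notice is issued: Nov 24, 1998.
The visa is stamped: Nov 24, 1998 + 24 days = Dec 18, 1998.
Biometrics are taken: Nov 26, 1998.
The interview is scheduled: Nov 26, 1998 + 5 days = Dec 1, 1998.
The interview takes place: Dec 1, 1998 + 5 days = Dec 6, 1998.
The decision is mailed: Dec 6, 1998 + 8 days = Dec 14, 1998.
Comparing: the visa is stamped on Dec 18, 1998 vs the decision is mailed on Dec 14, 1998. Earlier: the decision is mailed.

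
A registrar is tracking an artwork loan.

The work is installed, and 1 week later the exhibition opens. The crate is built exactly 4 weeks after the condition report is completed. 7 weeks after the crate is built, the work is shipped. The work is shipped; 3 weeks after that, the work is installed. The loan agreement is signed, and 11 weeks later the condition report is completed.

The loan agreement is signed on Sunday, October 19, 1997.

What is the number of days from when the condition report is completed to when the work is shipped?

77 days

Causal path: the condition report is completed → the crate is built → the work is shipped.
Total delay along the path: 4 + 7 weeks = 11 weeks = 77 days.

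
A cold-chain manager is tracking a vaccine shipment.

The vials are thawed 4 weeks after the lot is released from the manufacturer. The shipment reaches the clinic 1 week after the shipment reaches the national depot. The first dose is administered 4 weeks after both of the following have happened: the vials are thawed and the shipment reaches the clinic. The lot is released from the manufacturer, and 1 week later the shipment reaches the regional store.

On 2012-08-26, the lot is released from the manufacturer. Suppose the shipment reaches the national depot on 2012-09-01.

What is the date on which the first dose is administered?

2012-10-21

The lot is released from the manufacturer: Aug 26, 2012.
The vials are thawed: Aug 26, 2012 + 4 weeks = Sep 23, 2012.
The shipment reaches the national depot: Sep 1, 2012.
The shipment reaches the clinic: Sep 1, 2012 + 1 week = Sep 8, 2012.
Both prerequisites met — the vials are thawed (Sep 23, 2012), the shipment reaches the clinic (Sep 8, 2012); the later is Sep 23, 2012.
The first dose is administered: Sep 23, 2012 + 4 weeks = Oct 21, 2012.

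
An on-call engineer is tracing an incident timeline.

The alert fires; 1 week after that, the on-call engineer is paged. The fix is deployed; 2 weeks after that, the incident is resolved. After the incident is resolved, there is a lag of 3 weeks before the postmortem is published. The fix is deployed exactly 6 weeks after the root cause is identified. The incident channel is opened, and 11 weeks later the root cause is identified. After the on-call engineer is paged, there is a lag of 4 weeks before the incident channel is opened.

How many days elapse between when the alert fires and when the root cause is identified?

112 days

Causal path: the alert fires → the on-call engineer is paged → the incident channel is opened → the root cause is identified.
Total delay along the path: 1 + 4 + 11 weeks = 16 weeks = 112 days.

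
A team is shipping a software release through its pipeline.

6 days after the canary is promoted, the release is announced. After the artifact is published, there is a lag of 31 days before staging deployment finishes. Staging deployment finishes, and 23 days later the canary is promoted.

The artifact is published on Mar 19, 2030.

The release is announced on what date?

The artifact is published: Mar 19, 2030.
Staging deployment finishes: Mar 19, 2030 + 31 days = Apr 19, 2030.
The canary is promoted: Apr 19, 2030 + 23 days = May 12, 2030.
The release is announced: May 12, 2030 + 6 days = May 18, 2030.

May 18, 2030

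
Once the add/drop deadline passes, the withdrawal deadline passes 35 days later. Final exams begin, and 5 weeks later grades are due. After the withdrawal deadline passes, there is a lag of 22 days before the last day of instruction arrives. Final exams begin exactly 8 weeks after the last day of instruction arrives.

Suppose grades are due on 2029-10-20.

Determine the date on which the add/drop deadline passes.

Grades are due: Oct 20, 2029.
Final exams begin: Oct 20, 2029 − 5 weeks = Sep 15, 2029.
The last day of instruction arrives: Sep 15, 2029 − 8 weeks = Jul 21, 2029.
The withdrawal deadline passes: Jul 21, 2029 − 22 days = Jun 29, 2029.
The add/drop deadline passes: Jun 29, 2029 − 35 days = May 25, 2029.

2029-05-25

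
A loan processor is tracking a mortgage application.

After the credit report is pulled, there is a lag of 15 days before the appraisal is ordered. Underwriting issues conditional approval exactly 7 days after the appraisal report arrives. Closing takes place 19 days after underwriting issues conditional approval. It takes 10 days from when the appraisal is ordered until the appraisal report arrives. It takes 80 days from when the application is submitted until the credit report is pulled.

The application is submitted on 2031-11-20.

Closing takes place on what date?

2032-03-30

The application is submitted: Nov 20, 2031.
The credit report is pulled: Nov 20, 2031 + 80 days = Feb 8, 2032.
The appraisal is ordered: Feb 8, 2032 + 15 days = Feb 23, 2032.
The appraisal report arrives: Feb 23, 2032 + 10 days = Mar 4, 2032.
Underwriting issues conditional approval: Mar 4, 2032 + 7 days = Mar 11, 2032.
Closing takes place: Mar 11, 2032 + 19 days = Mar 30, 2032.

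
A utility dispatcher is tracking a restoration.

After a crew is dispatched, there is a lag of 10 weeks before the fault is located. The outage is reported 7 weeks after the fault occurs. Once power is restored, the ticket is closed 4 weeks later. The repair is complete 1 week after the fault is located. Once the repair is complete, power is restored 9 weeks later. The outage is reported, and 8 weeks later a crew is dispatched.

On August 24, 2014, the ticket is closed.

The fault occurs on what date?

November 24, 2013

The ticket is closed: Aug 24, 2014.
Power is restored: Aug 24, 2014 − 4 weeks = Jul 27, 2014.
The repair is complete: Jul 27, 2014 − 9 weeks = May 25, 2014.
The fault is located: May 25, 2014 − 1 week = May 18, 2014.
A crew is dispatched: May 18, 2014 − 10 weeks = Mar 9, 2014.
The outage is reported: Mar 9, 2014 − 8 weeks = Jan 12, 2014.
The fault occurs: Jan 12, 2014 − 7 weeks = Nov 24, 2013.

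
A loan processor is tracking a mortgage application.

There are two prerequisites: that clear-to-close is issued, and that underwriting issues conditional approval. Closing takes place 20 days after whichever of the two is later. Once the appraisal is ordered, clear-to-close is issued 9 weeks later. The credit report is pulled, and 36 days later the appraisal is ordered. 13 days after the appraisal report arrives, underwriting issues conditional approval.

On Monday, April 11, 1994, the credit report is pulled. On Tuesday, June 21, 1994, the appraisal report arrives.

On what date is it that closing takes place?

The credit report is pulled: Apr 11, 1994.
The appraisal is ordered: Apr 11, 1994 + 36 days = May 17, 1994.
Clear-to-close is issued: May 17, 1994 + 9 weeks = Jul 19, 1994.
The appraisal report arrives: Jun 21, 1994.
Underwriting issues conditional approval: Jun 21, 1994 + 13 days = Jul 4, 1994.
Both prerequisites met — clear-to-close is issued (Jul 19, 1994), underwriting issues conditional approval (Jul 4, 1994); the later is Jul 19, 1994.
Closing takes place: Jul 19, 1994 + 20 days = Aug 8, 1994.

Monday, August 8, 1994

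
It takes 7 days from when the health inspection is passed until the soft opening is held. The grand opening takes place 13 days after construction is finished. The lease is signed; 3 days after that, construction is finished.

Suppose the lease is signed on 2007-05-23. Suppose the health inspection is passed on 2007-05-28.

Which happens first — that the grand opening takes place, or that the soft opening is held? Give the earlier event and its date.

The lease is signed: May 23, 2007.
Construction is finished: May 23, 2007 + 3 days = May 26, 2007.
The grand opening takes place: May 26, 2007 + 13 days = Jun 8, 2007.
The health inspection is passed: May 28, 2007.
The soft opening is held: May 28, 2007 + 7 days = Jun 4, 2007.
Comparing: the grand opening takes place on Jun 8, 2007 vs the soft opening is held on Jun 4, 2007. Earlier: the soft opening is held.

The soft opening is held — 2007-06-04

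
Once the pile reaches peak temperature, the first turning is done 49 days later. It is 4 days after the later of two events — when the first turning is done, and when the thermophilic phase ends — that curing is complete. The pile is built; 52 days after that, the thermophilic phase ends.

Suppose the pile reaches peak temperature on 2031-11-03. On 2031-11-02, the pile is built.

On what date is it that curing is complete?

2031-12-28

The pile reaches peak temperature: Nov 3, 2031.
The first turning is done: Nov 3, 2031 + 49 days = Dec 22, 2031.
The pile is built: Nov 2, 2031.
The thermophilic phase ends: Nov 2, 2031 + 52 days = Dec 24, 2031.
Both prerequisites met — the first turning is done (Dec 22, 2031), the thermophilic phase ends (Dec 24, 2031); the later is Dec 24, 2031.
Curing is complete: Dec 24, 2031 + 4 days = Dec 28, 2031.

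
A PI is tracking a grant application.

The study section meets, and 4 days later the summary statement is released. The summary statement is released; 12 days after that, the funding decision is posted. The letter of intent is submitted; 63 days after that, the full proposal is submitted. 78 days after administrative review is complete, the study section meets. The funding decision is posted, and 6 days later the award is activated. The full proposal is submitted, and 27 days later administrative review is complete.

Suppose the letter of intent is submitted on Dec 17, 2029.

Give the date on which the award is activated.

The letter of intent is submitted: Dec 17, 2029.
The full proposal is submitted: Dec 17, 2029 + 63 days = Feb 18, 2030.
Administrative review is complete: Feb 18, 2030 + 27 days = Mar 17, 2030.
The study section meets: Mar 17, 2030 + 78 days = Jun 3, 2030.
The summary statement is released: Jun 3, 2030 + 4 days = Jun 7, 2030.
The funding decision is posted: Jun 7, 2030 + 12 days = Jun 19, 2030.
The award is activated: Jun 19, 2030 + 6 days = Jun 25, 2030.

Jun 25, 2030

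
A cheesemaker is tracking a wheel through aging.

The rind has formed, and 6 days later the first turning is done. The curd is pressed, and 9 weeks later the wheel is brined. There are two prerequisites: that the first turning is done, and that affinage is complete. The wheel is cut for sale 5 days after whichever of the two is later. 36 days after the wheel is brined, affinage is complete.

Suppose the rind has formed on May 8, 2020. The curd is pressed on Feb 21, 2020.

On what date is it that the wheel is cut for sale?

Jun 4, 2020

The rind has formed: May 8, 2020.
The first turning is done: May 8, 2020 + 6 days = May 14, 2020.
The curd is pressed: Feb 21, 2020.
The wheel is brined: Feb 21, 2020 + 9 weeks = Apr 24, 2020.
Affinage is complete: Apr 24, 2020 + 36 days = May 30, 2020.
Both prerequisites met — the first turning is done (May 14, 2020), affinage is complete (May 30, 2020); the later is May 30, 2020.
The wheel is cut for sale: May 30, 2020 + 5 days = Jun 4, 2020.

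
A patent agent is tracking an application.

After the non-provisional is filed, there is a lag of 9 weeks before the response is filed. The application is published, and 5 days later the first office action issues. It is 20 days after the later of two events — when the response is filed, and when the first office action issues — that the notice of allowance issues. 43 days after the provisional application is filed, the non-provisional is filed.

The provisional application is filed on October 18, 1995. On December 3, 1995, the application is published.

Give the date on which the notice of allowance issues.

The provisional application is filed: Oct 18, 1995.
The non-provisional is filed: Oct 18, 1995 + 43 days = Nov 30, 1995.
The response is filed: Nov 30, 1995 + 9 weeks = Feb 1, 1996.
The application is published: Dec 3, 1995.
The first office action issues: Dec 3, 1995 + 5 days = Dec 8, 1995.
Both prerequisites met — the response is filed (Feb 1, 1996), the first office action issues (Dec 8, 1995); the later is Feb 1, 1996.
The notice of allowance issues: Feb 1, 1996 + 20 days = Feb 21, 1996.

February 21, 1996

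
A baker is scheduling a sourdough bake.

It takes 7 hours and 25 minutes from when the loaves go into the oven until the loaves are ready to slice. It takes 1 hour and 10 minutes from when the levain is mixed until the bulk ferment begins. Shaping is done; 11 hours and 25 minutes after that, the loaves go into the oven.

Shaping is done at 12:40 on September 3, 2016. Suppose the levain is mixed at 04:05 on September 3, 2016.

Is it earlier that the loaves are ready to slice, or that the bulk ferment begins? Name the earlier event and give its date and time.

Shaping is done: 12:40 Sep 3, 2016.
The loaves go into the oven: 12:40 Sep 3, 2016 + 11h25m = 00:05 Sep 4, 2016.
The loaves are ready to slice: 00:05 Sep 4, 2016 + 7h25m = 07:30 Sep 4, 2016.
The levain is mixed: 04:05 Sep 3, 2016.
The bulk ferment begins: 04:05 Sep 3, 2016 + 1h10m = 05:15 Sep 3, 2016.
Comparing: the loaves are ready to slice at 07:30 Sep 4, 2016 vs the bulk ferment begins at 05:15 Sep 3, 2016. Earlier: the bulk ferment begins.

The bulk ferment begins — 05:15 on September 3, 2016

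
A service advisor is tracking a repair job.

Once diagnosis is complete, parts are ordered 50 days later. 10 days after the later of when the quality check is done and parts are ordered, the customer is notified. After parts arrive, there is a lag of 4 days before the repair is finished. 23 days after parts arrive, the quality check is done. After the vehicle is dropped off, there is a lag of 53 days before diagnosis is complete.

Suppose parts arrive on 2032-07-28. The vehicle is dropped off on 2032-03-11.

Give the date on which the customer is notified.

Parts arrive: Jul 28, 2032.
The quality check is done: Jul 28, 2032 + 23 days = Aug 20, 2032.
The vehicle is dropped off: Mar 11, 2032.
Diagnosis is complete: Mar 11, 2032 + 53 days = May 3, 2032.
Parts are ordered: May 3, 2032 + 50 days = Jun 22, 2032.
Both prerequisites met — the quality check is done (Aug 20, 2032), parts are ordered (Jun 22, 2032); the later is Aug 20, 2032.
The customer is notified: Aug 20, 2032 + 10 days = Aug 30, 2032.

2032-08-30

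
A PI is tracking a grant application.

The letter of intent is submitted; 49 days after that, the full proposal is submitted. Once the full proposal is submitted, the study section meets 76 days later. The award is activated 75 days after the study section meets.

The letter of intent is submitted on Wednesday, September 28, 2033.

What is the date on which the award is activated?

Sunday, April 16, 2034

The letter of intent is submitted: Sep 28, 2033.
The full proposal is submitted: Sep 28, 2033 + 49 days = Nov 16, 2033.
The study section meets: Nov 16, 2033 + 76 days = Jan 31, 2034.
The award is activated: Jan 31, 2034 + 75 days = Apr 16, 2034.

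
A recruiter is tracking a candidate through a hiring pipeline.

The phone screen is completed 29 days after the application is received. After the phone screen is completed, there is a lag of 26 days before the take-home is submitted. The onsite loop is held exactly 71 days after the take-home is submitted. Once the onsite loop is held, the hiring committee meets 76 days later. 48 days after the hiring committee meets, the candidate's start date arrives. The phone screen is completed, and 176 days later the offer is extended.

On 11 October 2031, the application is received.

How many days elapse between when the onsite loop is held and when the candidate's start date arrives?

124 days

Causal path: the onsite loop is held → the hiring committee meets → the candidate's start date arrives.
Total delay along the path: 76 + 48 = 124 days.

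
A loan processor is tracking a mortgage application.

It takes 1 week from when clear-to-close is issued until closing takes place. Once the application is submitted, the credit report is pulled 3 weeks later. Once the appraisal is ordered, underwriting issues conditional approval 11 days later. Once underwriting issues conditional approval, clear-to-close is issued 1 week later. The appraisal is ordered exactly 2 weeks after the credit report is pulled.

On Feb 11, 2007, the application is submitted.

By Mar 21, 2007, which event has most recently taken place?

The appraisal is ordered

The application is submitted: Feb 11, 2007.
The credit report is pulled: Feb 11, 2007 + 3 weeks = Mar 4, 2007.
The appraisal is ordered: Mar 4, 2007 + 2 weeks = Mar 18, 2007.
Underwriting issues conditional approval: Mar 18, 2007 + 11 days = Mar 29, 2007.
Clear-to-close is issued: Mar 29, 2007 + 1 week = Apr 5, 2007.
Closing takes place: Apr 5, 2007 + 1 week = Apr 12, 2007.
Mar 21, 2007 falls between when the appraisal is ordered (Mar 18, 2007) and when underwriting issues conditional approval (Mar 29, 2007).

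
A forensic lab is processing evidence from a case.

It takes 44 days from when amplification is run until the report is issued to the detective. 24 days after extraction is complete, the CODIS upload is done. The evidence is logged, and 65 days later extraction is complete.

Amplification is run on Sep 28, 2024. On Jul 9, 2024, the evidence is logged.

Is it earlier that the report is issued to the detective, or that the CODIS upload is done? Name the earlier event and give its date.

Amplification is run: Sep 28, 2024.
The report is issued to the detective: Sep 28, 2024 + 44 days = Nov 11, 2024.
The evidence is logged: Jul 9, 2024.
Extraction is complete: Jul 9, 2024 + 65 days = Sep 12, 2024.
The CODIS upload is done: Sep 12, 2024 + 24 days = Oct 6, 2024.
Comparing: the report is issued to the detective on Nov 11, 2024 vs the CODIS upload is done on Oct 6, 2024. Earlier: the CODIS upload is done.

The CODIS upload is done — Oct 6, 2024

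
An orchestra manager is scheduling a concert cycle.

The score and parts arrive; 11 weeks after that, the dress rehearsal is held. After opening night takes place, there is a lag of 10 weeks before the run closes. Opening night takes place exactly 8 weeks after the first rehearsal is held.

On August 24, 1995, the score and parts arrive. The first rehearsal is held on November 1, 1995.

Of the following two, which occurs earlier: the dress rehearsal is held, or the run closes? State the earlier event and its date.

The score and parts arrive: Aug 24, 1995.
The dress rehearsal is held: Aug 24, 1995 + 11 weeks = Nov 9, 1995.
The first rehearsal is held: Nov 1, 1995.
Opening night takes place: Nov 1, 1995 + 8 weeks = Dec 27, 1995.
The run closes: Dec 27, 1995 + 10 weeks = Mar 6, 1996.
Comparing: the dress rehearsal is held on Nov 9, 1995 vs the run closes on Mar 6, 1996. Earlier: the dress rehearsal is held.

The dress rehearsal is held — November 9, 1995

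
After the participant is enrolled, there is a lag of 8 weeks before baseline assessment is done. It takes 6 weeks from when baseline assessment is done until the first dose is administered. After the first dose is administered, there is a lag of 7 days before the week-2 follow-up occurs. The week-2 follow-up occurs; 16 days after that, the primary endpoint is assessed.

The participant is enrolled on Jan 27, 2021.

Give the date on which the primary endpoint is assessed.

The participant is enrolled: Jan 27, 2021.
Baseline assessment is done: Jan 27, 2021 + 8 weeks = Mar 24, 2021.
The first dose is administered: Mar 24, 2021 + 6 weeks = May 5, 2021.
The week-2 follow-up occurs: May 5, 2021 + 7 days = May 12, 2021.
The primary endpoint is assessed: May 12, 2021 + 16 days = May 28, 2021.

May 28, 2021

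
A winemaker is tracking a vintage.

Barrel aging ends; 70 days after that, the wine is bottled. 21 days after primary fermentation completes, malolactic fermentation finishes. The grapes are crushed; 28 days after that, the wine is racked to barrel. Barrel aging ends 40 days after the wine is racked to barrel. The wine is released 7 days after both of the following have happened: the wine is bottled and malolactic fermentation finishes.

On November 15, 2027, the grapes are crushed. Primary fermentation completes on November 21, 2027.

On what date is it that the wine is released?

April 8, 2028

The grapes are crushed: Nov 15, 2027.
The wine is racked to barrel: Nov 15, 2027 + 28 days = Dec 13, 2027.
Barrel aging ends: Dec 13, 2027 + 40 days = Jan 22, 2028.
The wine is bottled: Jan 22, 2028 + 70 days = Apr 1, 2028.
Primary fermentation completes: Nov 21, 2027.
Malolactic fermentation finishes: Nov 21, 2027 + 21 days = Dec 12, 2027.
Both prerequisites met — the wine is bottled (Apr 1, 2028), malolactic fermentation finishes (Dec 12, 2027); the later is Apr 1, 2028.
The wine is released: Apr 1, 2028 + 7 days = Apr 8, 2028.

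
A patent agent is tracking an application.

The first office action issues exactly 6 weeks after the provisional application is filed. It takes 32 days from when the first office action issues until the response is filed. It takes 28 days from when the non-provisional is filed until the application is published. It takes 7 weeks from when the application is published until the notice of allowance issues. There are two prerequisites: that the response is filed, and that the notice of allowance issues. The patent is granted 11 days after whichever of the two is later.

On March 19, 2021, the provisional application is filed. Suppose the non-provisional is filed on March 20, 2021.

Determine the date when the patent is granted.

June 16, 2021

The provisional application is filed: Mar 19, 2021.
The first office action issues: Mar 19, 2021 + 6 weeks = Apr 30, 2021.
The response is filed: Apr 30, 2021 + 32 days = Jun 1, 2021.
The non-provisional is filed: Mar 20, 2021.
The application is published: Mar 20, 2021 + 28 days = Apr 17, 2021.
The notice of allowance issues: Apr 17, 2021 + 7 weeks = Jun 5, 2021.
Both prerequisites met — the response is filed (Jun 1, 2021), the notice of allowance issues (Jun 5, 2021); the later is Jun 5, 2021.
The patent is granted: Jun 5, 2021 + 11 days = Jun 16, 2021.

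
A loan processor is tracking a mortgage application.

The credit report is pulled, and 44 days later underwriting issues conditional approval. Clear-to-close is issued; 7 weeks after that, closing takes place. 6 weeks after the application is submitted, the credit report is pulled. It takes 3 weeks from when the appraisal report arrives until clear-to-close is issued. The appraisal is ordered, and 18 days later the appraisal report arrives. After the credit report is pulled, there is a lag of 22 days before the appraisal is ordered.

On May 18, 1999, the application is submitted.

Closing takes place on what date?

The application is submitted: May 18, 1999.
The credit report is pulled: May 18, 1999 + 6 weeks = Jun 29, 1999.
The appraisal is ordered: Jun 29, 1999 + 22 days = Jul 21, 1999.
The appraisal report arrives: Jul 21, 1999 + 18 days = Aug 8, 1999.
Clear-to-close is issued: Aug 8, 1999 + 3 weeks = Aug 29, 1999.
Closing takes place: Aug 29, 1999 + 7 weeks = Oct 17, 1999.

October 17, 1999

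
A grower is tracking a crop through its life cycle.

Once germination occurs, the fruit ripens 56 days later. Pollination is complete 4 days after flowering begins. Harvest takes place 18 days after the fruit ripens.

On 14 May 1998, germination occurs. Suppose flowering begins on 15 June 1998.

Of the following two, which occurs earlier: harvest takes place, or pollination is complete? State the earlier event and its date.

Pollination is complete — 19 June 1998

Germination occurs: May 14, 1998.
The fruit ripens: May 14, 1998 + 56 days = Jul 9, 1998.
Harvest takes place: Jul 9, 1998 + 18 days = Jul 27, 1998.
Flowering begins: Jun 15, 1998.
Pollination is complete: Jun 15, 1998 + 4 days = Jun 19, 1998.
Comparing: harvest takes place on Jul 27, 1998 vs pollination is complete on Jun 19, 1998. Earlier: pollination is complete.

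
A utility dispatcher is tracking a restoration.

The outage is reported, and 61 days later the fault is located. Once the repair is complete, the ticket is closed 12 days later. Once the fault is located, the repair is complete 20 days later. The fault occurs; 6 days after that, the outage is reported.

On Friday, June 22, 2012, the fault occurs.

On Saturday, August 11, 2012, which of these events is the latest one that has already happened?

The outage is reported

The fault occurs: Jun 22, 2012.
The outage is reported: Jun 22, 2012 + 6 days = Jun 28, 2012.
The fault is located: Jun 28, 2012 + 61 days = Aug 28, 2012.
The repair is complete: Aug 28, 2012 + 20 days = Sep 17, 2012.
The ticket is closed: Sep 17, 2012 + 12 days = Sep 29, 2012.
Aug 11, 2012 falls between when the outage is reported (Jun 28, 2012) and when the fault is located (Aug 28, 2012).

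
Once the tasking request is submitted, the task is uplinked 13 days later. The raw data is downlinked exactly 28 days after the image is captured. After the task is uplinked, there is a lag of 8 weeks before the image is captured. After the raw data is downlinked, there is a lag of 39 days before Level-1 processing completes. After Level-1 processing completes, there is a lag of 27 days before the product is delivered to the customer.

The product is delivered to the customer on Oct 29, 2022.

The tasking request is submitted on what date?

May 19, 2022

The product is delivered to the customer: Oct 29, 2022.
Level-1 processing completes: Oct 29, 2022 − 27 days = Oct 2, 2022.
The raw data is downlinked: Oct 2, 2022 − 39 days = Aug 24, 2022.
The image is captured: Aug 24, 2022 − 28 days = Jul 27, 2022.
The task is uplinked: Jul 27, 2022 − 8 weeks = Jun 1, 2022.
The tasking request is submitted: Jun 1, 2022 − 13 days = May 19, 2022.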